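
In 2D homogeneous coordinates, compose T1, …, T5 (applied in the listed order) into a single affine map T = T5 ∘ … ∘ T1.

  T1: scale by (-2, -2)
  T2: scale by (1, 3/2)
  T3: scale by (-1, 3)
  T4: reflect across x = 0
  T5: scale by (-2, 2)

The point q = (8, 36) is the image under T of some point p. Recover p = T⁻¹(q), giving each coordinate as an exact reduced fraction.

p = (2, -2)

T1 = [-2 0 0; 0 -2 0; 0 0 1]
T2·T1 = [-2 0 0; 0 -3 0; 0 0 1]
T3·…·T1 = [2 0 0; 0 -9 0; 0 0 1]
T4·…·T1 = [-2 0 0; 0 -9 0; 0 0 1]
T5·…·T1 = [4 0 0; 0 -18 0; 0 0 1]
det M = -72; M⁻¹ = [1/4 0 0; 0 -1/18 0; 0 0 1]
M⁻¹ · (8, 36)ᵀ = (2, -2)ᵀ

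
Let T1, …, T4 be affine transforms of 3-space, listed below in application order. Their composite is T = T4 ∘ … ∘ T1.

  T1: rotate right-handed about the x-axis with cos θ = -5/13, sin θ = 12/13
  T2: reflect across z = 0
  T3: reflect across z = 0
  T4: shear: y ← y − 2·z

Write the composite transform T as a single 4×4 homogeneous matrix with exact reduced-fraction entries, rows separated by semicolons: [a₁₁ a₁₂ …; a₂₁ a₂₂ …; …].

T1 = [1 0 0 0; 0 -5/13 -12/13 0; 0 12/13 -5/13 0; 0 0 0 1]
T2·T1 = [1 0 0 0; 0 -5/13 -12/13 0; 0 -12/13 5/13 0; 0 0 0 1]
T3·…·T1 = [1 0 0 0; 0 -5/13 -12/13 0; 0 12/13 -5/13 0; 0 0 0 1]
T4·…·T1 = [1 0 0 0; 0 -29/13 -2/13 0; 0 12/13 -5/13 0; 0 0 0 1]

T = [1 0 0 0; 0 -29/13 -2/13 0; 0 12/13 -5/13 0; 0 0 0 1]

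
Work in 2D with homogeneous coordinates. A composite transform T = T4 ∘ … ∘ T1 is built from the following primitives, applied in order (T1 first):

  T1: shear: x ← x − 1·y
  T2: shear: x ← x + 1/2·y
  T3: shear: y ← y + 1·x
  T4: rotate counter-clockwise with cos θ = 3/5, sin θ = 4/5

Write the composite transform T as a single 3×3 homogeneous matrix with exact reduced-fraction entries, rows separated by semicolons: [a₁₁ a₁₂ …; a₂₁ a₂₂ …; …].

T = [-1/5 -7/10 0; 7/5 -1/10 0; 0 0 1]

T1 = [1 -1 0; 0 1 0; 0 0 1]
T2·T1 = [1 -1/2 0; 0 1 0; 0 0 1]
T3·…·T1 = [1 -1/2 0; 1 1/2 0; 0 0 1]
T4·…·T1 = [-1/5 -7/10 0; 7/5 -1/10 0; 0 0 1]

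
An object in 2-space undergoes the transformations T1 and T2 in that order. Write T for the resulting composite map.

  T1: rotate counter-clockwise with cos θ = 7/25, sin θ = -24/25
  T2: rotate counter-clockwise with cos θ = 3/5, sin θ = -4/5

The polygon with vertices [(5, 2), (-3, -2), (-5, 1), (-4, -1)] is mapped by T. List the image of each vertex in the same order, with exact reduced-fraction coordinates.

image vertices: (-7/5, -26/5), (1/5, 18/5), (19/5, 17/5), (8/5, 19/5)

T1 rotate counter-clockwise with cos θ = 7/25, sin θ = -24/25: (5, 2) → (83/25, -106/25); (-3, -2) → (-69/25, 58/25); (-5, 1) → (-11/25, 127/25); (-4, -1) → (-52/25, 89/25)
T2 rotate counter-clockwise with cos θ = 3/5, sin θ = -4/5: (83/25, -106/25) → (-7/5, -26/5); (-69/25, 58/25) → (1/5, 18/5); (-11/25, 127/25) → (19/5, 17/5); (-52/25, 89/25) → (8/5, 19/5)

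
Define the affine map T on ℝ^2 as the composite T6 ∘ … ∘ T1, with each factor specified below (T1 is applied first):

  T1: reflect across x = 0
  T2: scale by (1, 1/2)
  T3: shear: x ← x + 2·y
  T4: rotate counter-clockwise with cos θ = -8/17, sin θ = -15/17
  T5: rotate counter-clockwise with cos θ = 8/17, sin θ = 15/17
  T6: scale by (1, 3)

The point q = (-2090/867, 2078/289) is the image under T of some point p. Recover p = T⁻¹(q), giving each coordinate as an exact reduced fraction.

p = (2, -4/3)

T1 = [-1 0 0; 0 1 0; 0 0 1]
T2·T1 = [-1 0 0; 0 1/2 0; 0 0 1]
T3·…·T1 = [-1 1 0; 0 1/2 0; 0 0 1]
T4·…·T1 = [8/17 -1/34 0; 15/17 -19/17 0; 0 0 1]
T5·…·T1 = [-161/289 281/289 0; 240/289 -319/578 0; 0 0 1]
T6·…·T1 = [-161/289 281/289 0; 720/289 -957/578 0; 0 0 1]
det M = -3/2; M⁻¹ = [319/289 562/867 0; 480/289 322/867 0; 0 0 1]
M⁻¹ · (-2090/867, 2078/289)ᵀ = (2, -4/3)ᵀ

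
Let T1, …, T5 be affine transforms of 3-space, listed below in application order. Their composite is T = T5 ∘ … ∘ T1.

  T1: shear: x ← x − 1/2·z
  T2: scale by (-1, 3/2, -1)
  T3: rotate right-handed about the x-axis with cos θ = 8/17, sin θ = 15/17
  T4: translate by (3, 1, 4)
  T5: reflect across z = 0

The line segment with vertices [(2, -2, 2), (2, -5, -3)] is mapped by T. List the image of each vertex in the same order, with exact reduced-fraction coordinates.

image vertices: (2, 23/17, -7/17), (-1/2, -88/17, 41/34)

T1 shear: x ← x − 1/2·z: (2, -2, 2) → (1, -2, 2); (2, -5, -3) → (7/2, -5, -3)
T2 scale by (-1, 3/2, -1): (1, -2, 2) → (-1, -3, -2); (7/2, -5, -3) → (-7/2, -15/2, 3)
T3 rotate right-handed about the x-axis with cos θ = 8/17, sin θ = 15/17: (-1, -3, -2) → (-1, 6/17, -61/17); (-7/2, -15/2, 3) → (-7/2, -105/17, -177/34)
T4 translate by (3, 1, 4): (-1, 6/17, -61/17) → (2, 23/17, 7/17); (-7/2, -105/17, -177/34) → (-1/2, -88/17, -41/34)
T5 reflect across z = 0: (2, 23/17, 7/17) → (2, 23/17, -7/17); (-1/2, -88/17, -41/34) → (-1/2, -88/17, 41/34)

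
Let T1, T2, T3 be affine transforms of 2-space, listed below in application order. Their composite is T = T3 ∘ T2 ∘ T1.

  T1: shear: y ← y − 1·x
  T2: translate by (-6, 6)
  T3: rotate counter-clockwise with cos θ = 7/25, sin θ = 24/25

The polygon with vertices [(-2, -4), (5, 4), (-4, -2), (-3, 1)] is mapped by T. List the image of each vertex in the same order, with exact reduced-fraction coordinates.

image vertices: (-152/25, -164/25), (-127/25, 11/25), (-262/25, -184/25), (-303/25, -146/25)

T1 shear: y ← y − 1·x: (-2, -4) → (-2, -2); (5, 4) → (5, -1); (-4, -2) → (-4, 2); (-3, 1) → (-3, 4)
T2 translate by (-6, 6): (-2, -2) → (-8, 4); (5, -1) → (-1, 5); (-4, 2) → (-10, 8); (-3, 4) → (-9, 10)
T3 rotate counter-clockwise with cos θ = 7/25, sin θ = 24/25: (-8, 4) → (-152/25, -164/25); (-1, 5) → (-127/25, 11/25); (-10, 8) → (-262/25, -184/25); (-9, 10) → (-303/25, -146/25)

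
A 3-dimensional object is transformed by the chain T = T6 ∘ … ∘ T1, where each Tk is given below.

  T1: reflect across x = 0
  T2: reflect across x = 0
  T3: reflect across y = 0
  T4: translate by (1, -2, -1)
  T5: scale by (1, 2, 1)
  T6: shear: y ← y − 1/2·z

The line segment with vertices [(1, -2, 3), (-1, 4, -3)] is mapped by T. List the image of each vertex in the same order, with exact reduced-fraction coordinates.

T1 reflect across x = 0: (1, -2, 3) → (-1, -2, 3); (-1, 4, -3) → (1, 4, -3)
T2 reflect across x = 0: (-1, -2, 3) → (1, -2, 3); (1, 4, -3) → (-1, 4, -3)
T3 reflect across y = 0: (1, -2, 3) → (1, 2, 3); (-1, 4, -3) → (-1, -4, -3)
T4 translate by (1, -2, -1): (1, 2, 3) → (2, 0, 2); (-1, -4, -3) → (0, -6, -4)
T5 scale by (1, 2, 1): (2, 0, 2) → (2, 0, 2); (0, -6, -4) → (0, -12, -4)
T6 shear: y ← y − 1/2·z: (2, 0, 2) → (2, -1, 2); (0, -12, -4) → (0, -10, -4)

image vertices: (2, -1, 2), (0, -10, -4)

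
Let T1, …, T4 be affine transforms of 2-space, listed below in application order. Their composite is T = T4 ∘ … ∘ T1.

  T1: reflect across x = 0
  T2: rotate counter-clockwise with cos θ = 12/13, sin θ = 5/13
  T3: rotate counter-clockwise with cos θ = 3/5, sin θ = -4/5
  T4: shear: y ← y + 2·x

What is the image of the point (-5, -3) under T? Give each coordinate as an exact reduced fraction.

T1 reflect across x = 0: (-5, -3) → (5, -3)
T2 rotate counter-clockwise with cos θ = 12/13, sin θ = 5/13: (5, -3) → (75/13, -11/13)
T3 rotate counter-clockwise with cos θ = 3/5, sin θ = -4/5: (75/13, -11/13) → (181/65, -333/65)
T4 shear: y ← y + 2·x: (181/65, -333/65) → (181/65, 29/65)

T(p) = (181/65, 29/65)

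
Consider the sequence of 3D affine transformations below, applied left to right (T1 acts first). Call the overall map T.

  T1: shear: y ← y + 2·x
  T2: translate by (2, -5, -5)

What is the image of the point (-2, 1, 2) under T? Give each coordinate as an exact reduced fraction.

T1 shear: y ← y + 2·x: (-2, 1, 2) → (-2, -3, 2)
T2 translate by (2, -5, -5): (-2, -3, 2) → (0, -8, -3)

T(p) = (0, -8, -3)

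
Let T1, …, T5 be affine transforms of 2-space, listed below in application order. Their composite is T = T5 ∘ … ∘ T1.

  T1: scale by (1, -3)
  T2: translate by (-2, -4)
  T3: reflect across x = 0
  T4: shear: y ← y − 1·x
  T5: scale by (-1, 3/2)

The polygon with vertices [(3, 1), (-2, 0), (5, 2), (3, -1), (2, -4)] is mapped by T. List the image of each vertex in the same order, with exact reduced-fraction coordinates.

T1 scale by (1, -3): (3, 1) → (3, -3); (-2, 0) → (-2, 0); (5, 2) → (5, -6); (3, -1) → (3, 3); (2, -4) → (2, 12)
T2 translate by (-2, -4): (3, -3) → (1, -7); (-2, 0) → (-4, -4); (5, -6) → (3, -10); (3, 3) → (1, -1); (2, 12) → (0, 8)
T3 reflect across x = 0: (1, -7) → (-1, -7); (-4, -4) → (4, -4); (3, -10) → (-3, -10); (1, -1) → (-1, -1); (0, 8) → (0, 8)
T4 shear: y ← y − 1·x: (-1, -7) → (-1, -6); (4, -4) → (4, -8); (-3, -10) → (-3, -7); (-1, -1) → (-1, 0); (0, 8) → (0, 8)
T5 scale by (-1, 3/2): (-1, -6) → (1, -9); (4, -8) → (-4, -12); (-3, -7) → (3, -21/2); (-1, 0) → (1, 0); (0, 8) → (0, 12)

image vertices: (1, -9), (-4, -12), (3, -21/2), (1, 0), (0, 12)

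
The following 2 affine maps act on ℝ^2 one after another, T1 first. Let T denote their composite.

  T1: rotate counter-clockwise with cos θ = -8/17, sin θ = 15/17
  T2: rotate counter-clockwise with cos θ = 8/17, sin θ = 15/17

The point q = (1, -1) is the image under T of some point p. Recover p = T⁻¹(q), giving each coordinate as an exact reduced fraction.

p = (-1, 1)

T1 = [-8/17 -15/17 0; 15/17 -8/17 0; 0 0 1]
T2·T1 = [-1 0 0; 0 -1 0; 0 0 1]
det M = 1; M⁻¹ = [-1 0 0; 0 -1 0; 0 0 1]
M⁻¹ · (1, -1)ᵀ = (-1, 1)ᵀ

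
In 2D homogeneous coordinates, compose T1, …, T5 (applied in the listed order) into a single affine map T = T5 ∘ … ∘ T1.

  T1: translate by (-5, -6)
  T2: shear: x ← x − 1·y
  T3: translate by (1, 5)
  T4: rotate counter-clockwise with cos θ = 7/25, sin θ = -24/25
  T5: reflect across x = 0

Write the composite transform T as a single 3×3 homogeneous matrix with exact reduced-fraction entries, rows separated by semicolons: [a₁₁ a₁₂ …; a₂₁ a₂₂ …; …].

T = [-7/25 -17/25 2/5; -24/25 31/25 -11/5; 0 0 1]

T1 = [1 0 -5; 0 1 -6; 0 0 1]
T2·T1 = [1 -1 1; 0 1 -6; 0 0 1]
T3·…·T1 = [1 -1 2; 0 1 -1; 0 0 1]
T4·…·T1 = [7/25 17/25 -2/5; -24/25 31/25 -11/5; 0 0 1]
T5·…·T1 = [-7/25 -17/25 2/5; -24/25 31/25 -11/5; 0 0 1]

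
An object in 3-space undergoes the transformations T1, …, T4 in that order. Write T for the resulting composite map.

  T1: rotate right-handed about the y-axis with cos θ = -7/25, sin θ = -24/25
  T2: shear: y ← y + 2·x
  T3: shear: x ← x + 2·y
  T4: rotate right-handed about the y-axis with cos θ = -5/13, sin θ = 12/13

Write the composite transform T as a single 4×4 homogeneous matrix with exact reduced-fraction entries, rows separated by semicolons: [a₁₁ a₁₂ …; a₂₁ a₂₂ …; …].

T = [463/325 -10/13 516/325 0; -14/25 1 -48/25 0; 12/13 -24/13 59/13 0; 0 0 0 1]

T1 = [-7/25 0 -24/25 0; 0 1 0 0; 24/25 0 -7/25 0; 0 0 0 1]
T2·T1 = [-7/25 0 -24/25 0; -14/25 1 -48/25 0; 24/25 0 -7/25 0; 0 0 0 1]
T3·…·T1 = [-7/5 2 -24/5 0; -14/25 1 -48/25 0; 24/25 0 -7/25 0; 0 0 0 1]
T4·…·T1 = [463/325 -10/13 516/325 0; -14/25 1 -48/25 0; 12/13 -24/13 59/13 0; 0 0 0 1]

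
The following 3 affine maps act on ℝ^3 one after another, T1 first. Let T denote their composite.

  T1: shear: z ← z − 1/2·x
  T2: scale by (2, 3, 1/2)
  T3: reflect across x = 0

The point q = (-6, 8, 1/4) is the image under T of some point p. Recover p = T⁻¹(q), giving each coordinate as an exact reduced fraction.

T1 = [1 0 0 0; 0 1 0 0; -1/2 0 1 0; 0 0 0 1]
T2·T1 = [2 0 0 0; 0 3 0 0; -1/4 0 1/2 0; 0 0 0 1]
T3·…·T1 = [-2 0 0 0; 0 3 0 0; -1/4 0 1/2 0; 0 0 0 1]
det M = -3; M⁻¹ = [-1/2 0 0 0; 0 1/3 0 0; -1/4 0 2 0; 0 0 0 1]
M⁻¹ · (-6, 8, 1/4)ᵀ = (3, 8/3, 2)ᵀ

p = (3, 8/3, 2)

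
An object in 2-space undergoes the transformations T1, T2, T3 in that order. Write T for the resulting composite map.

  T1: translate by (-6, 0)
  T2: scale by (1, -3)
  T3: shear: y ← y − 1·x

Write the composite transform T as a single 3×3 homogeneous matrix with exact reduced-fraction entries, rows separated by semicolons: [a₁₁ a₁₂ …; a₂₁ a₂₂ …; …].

T1 = [1 0 -6; 0 1 0; 0 0 1]
T2·T1 = [1 0 -6; 0 -3 0; 0 0 1]
T3·…·T1 = [1 0 -6; -1 -3 6; 0 0 1]

T = [1 0 -6; -1 -3 6; 0 0 1]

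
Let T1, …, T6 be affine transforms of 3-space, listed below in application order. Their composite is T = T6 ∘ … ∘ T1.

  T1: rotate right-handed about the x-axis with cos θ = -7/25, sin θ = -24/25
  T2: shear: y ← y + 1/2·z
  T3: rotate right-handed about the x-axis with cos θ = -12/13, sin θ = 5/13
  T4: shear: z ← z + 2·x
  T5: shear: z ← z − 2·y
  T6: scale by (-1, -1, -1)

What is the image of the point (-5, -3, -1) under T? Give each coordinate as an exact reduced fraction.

T1 rotate right-handed about the x-axis with cos θ = -7/25, sin θ = -24/25: (-5, -3, -1) → (-5, -3/25, 79/25)
T2 shear: y ← y + 1/2·z: (-5, -3/25, 79/25) → (-5, 73/50, 79/25)
T3 rotate right-handed about the x-axis with cos θ = -12/13, sin θ = 5/13: (-5, 73/50, 79/25) → (-5, -833/325, -1531/650)
T4 shear: z ← z + 2·x: (-5, -833/325, -1531/650) → (-5, -833/325, -8031/650)
T5 shear: z ← z − 2·y: (-5, -833/325, -8031/650) → (-5, -833/325, -4699/650)
T6 scale by (-1, -1, -1): (-5, -833/325, -4699/650) → (5, 833/325, 4699/650)

T(p) = (5, 833/325, 4699/650)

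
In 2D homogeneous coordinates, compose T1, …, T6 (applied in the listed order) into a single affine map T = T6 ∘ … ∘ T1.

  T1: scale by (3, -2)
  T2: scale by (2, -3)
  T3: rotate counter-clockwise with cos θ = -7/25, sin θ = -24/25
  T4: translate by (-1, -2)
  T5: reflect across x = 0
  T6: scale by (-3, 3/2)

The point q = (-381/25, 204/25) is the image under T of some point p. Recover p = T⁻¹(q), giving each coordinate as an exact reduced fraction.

T1 = [3 0 0; 0 -2 0; 0 0 1]
T2·T1 = [6 0 0; 0 6 0; 0 0 1]
T3·…·T1 = [-42/25 144/25 0; -144/25 -42/25 0; 0 0 1]
T4·…·T1 = [-42/25 144/25 -1; -144/25 -42/25 -2; 0 0 1]
T5·…·T1 = [42/25 -144/25 1; -144/25 -42/25 -2; 0 0 1]
T6·…·T1 = [-126/25 432/25 -3; -216/25 -63/25 -3; 0 0 1]
det M = 162; M⁻¹ = [-7/450 -8/75 -11/30; 4/75 -7/225 1/15; 0 0 1]
M⁻¹ · (-381/25, 204/25)ᵀ = (-1, -1)ᵀ

p = (-1, -1)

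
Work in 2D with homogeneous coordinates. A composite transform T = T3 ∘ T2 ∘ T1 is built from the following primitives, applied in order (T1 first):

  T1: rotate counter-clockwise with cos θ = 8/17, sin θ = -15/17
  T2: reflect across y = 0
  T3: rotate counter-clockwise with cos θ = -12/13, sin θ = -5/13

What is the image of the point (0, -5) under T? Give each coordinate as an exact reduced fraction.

T(p) = (1100/221, -105/221)

T1 rotate counter-clockwise with cos θ = 8/17, sin θ = -15/17: (0, -5) → (-75/17, -40/17)
T2 reflect across y = 0: (-75/17, -40/17) → (-75/17, 40/17)
T3 rotate counter-clockwise with cos θ = -12/13, sin θ = -5/13: (-75/17, 40/17) → (1100/221, -105/221)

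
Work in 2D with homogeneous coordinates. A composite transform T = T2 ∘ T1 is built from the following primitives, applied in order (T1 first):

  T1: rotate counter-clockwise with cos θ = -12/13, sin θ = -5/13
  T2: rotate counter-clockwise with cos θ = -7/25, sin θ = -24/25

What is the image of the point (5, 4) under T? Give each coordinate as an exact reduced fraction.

T1 rotate counter-clockwise with cos θ = -12/13, sin θ = -5/13: (5, 4) → (-40/13, -73/13)
T2 rotate counter-clockwise with cos θ = -7/25, sin θ = -24/25: (-40/13, -73/13) → (-1472/325, 1471/325)

T(p) = (-1472/325, 1471/325)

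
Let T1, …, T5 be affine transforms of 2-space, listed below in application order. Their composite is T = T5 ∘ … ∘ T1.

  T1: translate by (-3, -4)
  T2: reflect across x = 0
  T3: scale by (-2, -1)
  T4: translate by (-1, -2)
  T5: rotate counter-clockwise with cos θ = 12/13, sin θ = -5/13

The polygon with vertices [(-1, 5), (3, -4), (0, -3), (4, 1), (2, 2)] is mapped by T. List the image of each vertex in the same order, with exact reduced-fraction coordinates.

T1 translate by (-3, -4): (-1, 5) → (-4, 1); (3, -4) → (0, -8); (0, -3) → (-3, -7); (4, 1) → (1, -3); (2, 2) → (-1, -2)
T2 reflect across x = 0: (-4, 1) → (4, 1); (0, -8) → (0, -8); (-3, -7) → (3, -7); (1, -3) → (-1, -3); (-1, -2) → (1, -2)
T3 scale by (-2, -1): (4, 1) → (-8, -1); (0, -8) → (0, 8); (3, -7) → (-6, 7); (-1, -3) → (2, 3); (1, -2) → (-2, 2)
T4 translate by (-1, -2): (-8, -1) → (-9, -3); (0, 8) → (-1, 6); (-6, 7) → (-7, 5); (2, 3) → (1, 1); (-2, 2) → (-3, 0)
T5 rotate counter-clockwise with cos θ = 12/13, sin θ = -5/13: (-9, -3) → (-123/13, 9/13); (-1, 6) → (18/13, 77/13); (-7, 5) → (-59/13, 95/13); (1, 1) → (17/13, 7/13); (-3, 0) → (-36/13, 15/13)

image vertices: (-123/13, 9/13), (18/13, 77/13), (-59/13, 95/13), (17/13, 7/13), (-36/13, 15/13)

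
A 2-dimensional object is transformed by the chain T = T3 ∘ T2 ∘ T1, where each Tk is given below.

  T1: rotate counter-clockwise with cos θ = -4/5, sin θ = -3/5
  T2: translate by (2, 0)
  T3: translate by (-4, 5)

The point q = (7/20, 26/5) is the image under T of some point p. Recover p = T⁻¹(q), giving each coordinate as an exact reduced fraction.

p = (-2, 5/4)

T1 = [-4/5 3/5 0; -3/5 -4/5 0; 0 0 1]
T2·T1 = [-4/5 3/5 2; -3/5 -4/5 0; 0 0 1]
T3·…·T1 = [-4/5 3/5 -2; -3/5 -4/5 5; 0 0 1]
det M = 1; M⁻¹ = [-4/5 -3/5 7/5; 3/5 -4/5 26/5; 0 0 1]
M⁻¹ · (7/20, 26/5)ᵀ = (-2, 5/4)ᵀ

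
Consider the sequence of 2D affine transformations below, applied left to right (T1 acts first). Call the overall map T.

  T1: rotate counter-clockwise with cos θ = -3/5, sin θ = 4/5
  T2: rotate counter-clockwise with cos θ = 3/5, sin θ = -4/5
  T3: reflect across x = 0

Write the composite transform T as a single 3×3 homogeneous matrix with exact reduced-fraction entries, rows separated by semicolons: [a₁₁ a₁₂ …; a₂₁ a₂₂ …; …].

T1 = [-3/5 -4/5 0; 4/5 -3/5 0; 0 0 1]
T2·T1 = [7/25 -24/25 0; 24/25 7/25 0; 0 0 1]
T3·…·T1 = [-7/25 24/25 0; 24/25 7/25 0; 0 0 1]

T = [-7/25 24/25 0; 24/25 7/25 0; 0 0 1]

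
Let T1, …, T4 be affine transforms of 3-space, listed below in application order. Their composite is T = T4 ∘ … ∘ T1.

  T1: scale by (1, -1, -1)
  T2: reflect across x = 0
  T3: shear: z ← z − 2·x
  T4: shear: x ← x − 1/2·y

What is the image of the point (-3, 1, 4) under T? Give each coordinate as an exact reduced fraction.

T(p) = (7/2, -1, -10)

T1 scale by (1, -1, -1): (-3, 1, 4) → (-3, -1, -4)
T2 reflect across x = 0: (-3, -1, -4) → (3, -1, -4)
T3 shear: z ← z − 2·x: (3, -1, -4) → (3, -1, -10)
T4 shear: x ← x − 1/2·y: (3, -1, -10) → (7/2, -1, -10)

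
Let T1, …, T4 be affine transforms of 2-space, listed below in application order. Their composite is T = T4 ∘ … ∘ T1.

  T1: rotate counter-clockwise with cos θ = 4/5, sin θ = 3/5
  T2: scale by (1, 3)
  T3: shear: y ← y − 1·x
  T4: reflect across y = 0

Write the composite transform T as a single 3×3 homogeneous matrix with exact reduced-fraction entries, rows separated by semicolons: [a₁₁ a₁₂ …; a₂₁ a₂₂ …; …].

T = [4/5 -3/5 0; -1 -3 0; 0 0 1]

T1 = [4/5 -3/5 0; 3/5 4/5 0; 0 0 1]
T2·T1 = [4/5 -3/5 0; 9/5 12/5 0; 0 0 1]
T3·…·T1 = [4/5 -3/5 0; 1 3 0; 0 0 1]
T4·…·T1 = [4/5 -3/5 0; -1 -3 0; 0 0 1]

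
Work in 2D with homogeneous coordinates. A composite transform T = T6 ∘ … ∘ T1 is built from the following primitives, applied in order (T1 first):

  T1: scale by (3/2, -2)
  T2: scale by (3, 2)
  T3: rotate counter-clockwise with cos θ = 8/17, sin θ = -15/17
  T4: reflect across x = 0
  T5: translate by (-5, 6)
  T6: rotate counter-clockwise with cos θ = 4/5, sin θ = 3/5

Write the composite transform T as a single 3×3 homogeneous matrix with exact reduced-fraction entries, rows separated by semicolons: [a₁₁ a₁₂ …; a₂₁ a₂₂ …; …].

T1 = [3/2 0 0; 0 -2 0; 0 0 1]
T2·T1 = [9/2 0 0; 0 -4 0; 0 0 1]
T3·…·T1 = [36/17 -60/17 0; -135/34 -32/17 0; 0 0 1]
T4·…·T1 = [-36/17 60/17 0; -135/34 -32/17 0; 0 0 1]
T5·…·T1 = [-36/17 60/17 -5; -135/34 -32/17 6; 0 0 1]
T6·…·T1 = [117/170 336/85 -38/5; -378/85 52/85 9/5; 0 0 1]

T = [117/170 336/85 -38/5; -378/85 52/85 9/5; 0 0 1]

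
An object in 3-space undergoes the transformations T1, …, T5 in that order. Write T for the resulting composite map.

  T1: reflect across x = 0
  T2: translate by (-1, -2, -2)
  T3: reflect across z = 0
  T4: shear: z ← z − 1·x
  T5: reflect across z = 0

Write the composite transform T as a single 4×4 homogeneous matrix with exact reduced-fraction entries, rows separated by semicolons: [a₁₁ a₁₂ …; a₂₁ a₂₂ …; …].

T1 = [-1 0 0 0; 0 1 0 0; 0 0 1 0; 0 0 0 1]
T2·T1 = [-1 0 0 -1; 0 1 0 -2; 0 0 1 -2; 0 0 0 1]
T3·…·T1 = [-1 0 0 -1; 0 1 0 -2; 0 0 -1 2; 0 0 0 1]
T4·…·T1 = [-1 0 0 -1; 0 1 0 -2; 1 0 -1 3; 0 0 0 1]
T5·…·T1 = [-1 0 0 -1; 0 1 0 -2; -1 0 1 -3; 0 0 0 1]

T = [-1 0 0 -1; 0 1 0 -2; -1 0 1 -3; 0 0 0 1]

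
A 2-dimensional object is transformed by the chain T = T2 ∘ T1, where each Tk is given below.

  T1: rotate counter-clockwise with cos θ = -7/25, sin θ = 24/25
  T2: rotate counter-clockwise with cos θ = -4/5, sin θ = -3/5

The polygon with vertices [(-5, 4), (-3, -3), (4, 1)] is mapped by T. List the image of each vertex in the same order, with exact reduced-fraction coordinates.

T1 rotate counter-clockwise with cos θ = -7/25, sin θ = 24/25: (-5, 4) → (-61/25, -148/25); (-3, -3) → (93/25, -51/25); (4, 1) → (-52/25, 89/25)
T2 rotate counter-clockwise with cos θ = -4/5, sin θ = -3/5: (-61/25, -148/25) → (-8/5, 31/5); (93/25, -51/25) → (-21/5, -3/5); (-52/25, 89/25) → (19/5, -8/5)

image vertices: (-8/5, 31/5), (-21/5, -3/5), (19/5, -8/5)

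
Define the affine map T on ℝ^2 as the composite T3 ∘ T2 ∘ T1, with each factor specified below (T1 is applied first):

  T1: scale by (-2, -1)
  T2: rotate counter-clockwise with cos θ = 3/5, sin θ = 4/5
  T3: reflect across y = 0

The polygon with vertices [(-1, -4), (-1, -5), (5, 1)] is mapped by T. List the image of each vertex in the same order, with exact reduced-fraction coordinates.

T1 scale by (-2, -1): (-1, -4) → (2, 4); (-1, -5) → (2, 5); (5, 1) → (-10, -1)
T2 rotate counter-clockwise with cos θ = 3/5, sin θ = 4/5: (2, 4) → (-2, 4); (2, 5) → (-14/5, 23/5); (-10, -1) → (-26/5, -43/5)
T3 reflect across y = 0: (-2, 4) → (-2, -4); (-14/5, 23/5) → (-14/5, -23/5); (-26/5, -43/5) → (-26/5, 43/5)

image vertices: (-2, -4), (-14/5, -23/5), (-26/5, 43/5)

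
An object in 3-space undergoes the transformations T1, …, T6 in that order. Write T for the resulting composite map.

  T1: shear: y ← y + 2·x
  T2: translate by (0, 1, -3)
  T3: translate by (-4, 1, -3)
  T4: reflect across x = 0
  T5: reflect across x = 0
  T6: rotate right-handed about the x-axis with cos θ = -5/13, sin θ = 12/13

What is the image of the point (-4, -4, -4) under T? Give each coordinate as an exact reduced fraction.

T1 shear: y ← y + 2·x: (-4, -4, -4) → (-4, -12, -4)
T2 translate by (0, 1, -3): (-4, -12, -4) → (-4, -11, -7)
T3 translate by (-4, 1, -3): (-4, -11, -7) → (-8, -10, -10)
T4 reflect across x = 0: (-8, -10, -10) → (8, -10, -10)
T5 reflect across x = 0: (8, -10, -10) → (-8, -10, -10)
T6 rotate right-handed about the x-axis with cos θ = -5/13, sin θ = 12/13: (-8, -10, -10) → (-8, 170/13, -70/13)

T(p) = (-8, 170/13, -70/13)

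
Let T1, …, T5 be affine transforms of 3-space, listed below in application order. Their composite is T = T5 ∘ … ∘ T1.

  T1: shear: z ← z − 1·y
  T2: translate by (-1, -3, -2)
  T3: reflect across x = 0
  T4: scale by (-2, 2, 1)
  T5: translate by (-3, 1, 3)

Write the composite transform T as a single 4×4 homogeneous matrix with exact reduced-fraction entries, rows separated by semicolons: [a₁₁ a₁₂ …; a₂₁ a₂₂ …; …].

T = [2 0 0 -5; 0 2 0 -5; 0 -1 1 1; 0 0 0 1]

T1 = [1 0 0 0; 0 1 0 0; 0 -1 1 0; 0 0 0 1]
T2·T1 = [1 0 0 -1; 0 1 0 -3; 0 -1 1 -2; 0 0 0 1]
T3·…·T1 = [-1 0 0 1; 0 1 0 -3; 0 -1 1 -2; 0 0 0 1]
T4·…·T1 = [2 0 0 -2; 0 2 0 -6; 0 -1 1 -2; 0 0 0 1]
T5·…·T1 = [2 0 0 -5; 0 2 0 -5; 0 -1 1 1; 0 0 0 1]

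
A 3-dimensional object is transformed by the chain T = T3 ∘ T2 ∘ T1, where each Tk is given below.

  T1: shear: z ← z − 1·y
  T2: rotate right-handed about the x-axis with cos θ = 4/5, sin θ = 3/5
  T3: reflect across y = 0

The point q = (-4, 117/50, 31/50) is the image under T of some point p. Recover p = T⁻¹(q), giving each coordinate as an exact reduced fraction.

p = (-4, -3/2, 2/5)

T1 = [1 0 0 0; 0 1 0 0; 0 -1 1 0; 0 0 0 1]
T2·T1 = [1 0 0 0; 0 7/5 -3/5 0; 0 -1/5 4/5 0; 0 0 0 1]
T3·…·T1 = [1 0 0 0; 0 -7/5 3/5 0; 0 -1/5 4/5 0; 0 0 0 1]
det M = -1; M⁻¹ = [1 0 0 0; 0 -4/5 3/5 0; 0 -1/5 7/5 0; 0 0 0 1]
M⁻¹ · (-4, 117/50, 31/50)ᵀ = (-4, -3/2, 2/5)ᵀ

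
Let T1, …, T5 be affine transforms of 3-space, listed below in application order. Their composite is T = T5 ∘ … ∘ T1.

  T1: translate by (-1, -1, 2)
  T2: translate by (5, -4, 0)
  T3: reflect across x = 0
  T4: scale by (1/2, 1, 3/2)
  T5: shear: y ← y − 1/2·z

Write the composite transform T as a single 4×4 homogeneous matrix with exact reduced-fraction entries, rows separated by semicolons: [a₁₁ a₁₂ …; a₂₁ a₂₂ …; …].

T1 = [1 0 0 -1; 0 1 0 -1; 0 0 1 2; 0 0 0 1]
T2·T1 = [1 0 0 4; 0 1 0 -5; 0 0 1 2; 0 0 0 1]
T3·…·T1 = [-1 0 0 -4; 0 1 0 -5; 0 0 1 2; 0 0 0 1]
T4·…·T1 = [-1/2 0 0 -2; 0 1 0 -5; 0 0 3/2 3; 0 0 0 1]
T5·…·T1 = [-1/2 0 0 -2; 0 1 -3/4 -13/2; 0 0 3/2 3; 0 0 0 1]

T = [-1/2 0 0 -2; 0 1 -3/4 -13/2; 0 0 3/2 3; 0 0 0 1]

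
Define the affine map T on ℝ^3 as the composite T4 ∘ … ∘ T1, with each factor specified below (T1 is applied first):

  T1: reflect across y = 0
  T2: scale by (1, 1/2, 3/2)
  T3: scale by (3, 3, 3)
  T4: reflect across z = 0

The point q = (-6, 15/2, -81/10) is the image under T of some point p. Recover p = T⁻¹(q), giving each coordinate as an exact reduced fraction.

T1 = [1 0 0 0; 0 -1 0 0; 0 0 1 0; 0 0 0 1]
T2·T1 = [1 0 0 0; 0 -1/2 0 0; 0 0 3/2 0; 0 0 0 1]
T3·…·T1 = [3 0 0 0; 0 -3/2 0 0; 0 0 9/2 0; 0 0 0 1]
T4·…·T1 = [3 0 0 0; 0 -3/2 0 0; 0 0 -9/2 0; 0 0 0 1]
det M = 81/4; M⁻¹ = [1/3 0 0 0; 0 -2/3 0 0; 0 0 -2/9 0; 0 0 0 1]
M⁻¹ · (-6, 15/2, -81/10)ᵀ = (-2, -5, 9/5)ᵀ

p = (-2, -5, 9/5)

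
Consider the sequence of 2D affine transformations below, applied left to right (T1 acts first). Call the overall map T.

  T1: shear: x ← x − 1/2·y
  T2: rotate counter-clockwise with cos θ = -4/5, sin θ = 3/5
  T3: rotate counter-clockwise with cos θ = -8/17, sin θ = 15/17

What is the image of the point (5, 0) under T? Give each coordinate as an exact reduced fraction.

T(p) = (-13/17, -84/17)

T1 shear: x ← x − 1/2·y: (5, 0) → (5, 0)
T2 rotate counter-clockwise with cos θ = -4/5, sin θ = 3/5: (5, 0) → (-4, 3)
T3 rotate counter-clockwise with cos θ = -8/17, sin θ = 15/17: (-4, 3) → (-13/17, -84/17)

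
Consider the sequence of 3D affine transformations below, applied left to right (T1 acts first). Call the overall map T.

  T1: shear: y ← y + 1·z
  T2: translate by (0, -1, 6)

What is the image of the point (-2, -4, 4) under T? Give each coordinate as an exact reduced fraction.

T1 shear: y ← y + 1·z: (-2, -4, 4) → (-2, 0, 4)
T2 translate by (0, -1, 6): (-2, 0, 4) → (-2, -1, 10)

T(p) = (-2, -1, 10)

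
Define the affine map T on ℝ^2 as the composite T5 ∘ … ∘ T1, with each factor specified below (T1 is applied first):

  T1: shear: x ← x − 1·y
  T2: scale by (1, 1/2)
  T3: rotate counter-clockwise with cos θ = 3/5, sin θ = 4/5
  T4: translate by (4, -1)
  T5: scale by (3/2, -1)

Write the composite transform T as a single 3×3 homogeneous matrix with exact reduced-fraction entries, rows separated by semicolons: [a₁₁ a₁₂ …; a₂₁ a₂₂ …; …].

T1 = [1 -1 0; 0 1 0; 0 0 1]
T2·T1 = [1 -1 0; 0 1/2 0; 0 0 1]
T3·…·T1 = [3/5 -1 0; 4/5 -1/2 0; 0 0 1]
T4·…·T1 = [3/5 -1 4; 4/5 -1/2 -1; 0 0 1]
T5·…·T1 = [9/10 -3/2 6; -4/5 1/2 1; 0 0 1]

T = [9/10 -3/2 6; -4/5 1/2 1; 0 0 1]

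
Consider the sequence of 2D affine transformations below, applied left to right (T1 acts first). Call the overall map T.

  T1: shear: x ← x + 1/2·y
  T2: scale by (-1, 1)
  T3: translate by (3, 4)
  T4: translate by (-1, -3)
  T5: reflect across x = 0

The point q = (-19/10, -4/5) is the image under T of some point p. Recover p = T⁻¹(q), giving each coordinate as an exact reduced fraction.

T1 = [1 1/2 0; 0 1 0; 0 0 1]
T2·T1 = [-1 -1/2 0; 0 1 0; 0 0 1]
T3·…·T1 = [-1 -1/2 3; 0 1 4; 0 0 1]
T4·…·T1 = [-1 -1/2 2; 0 1 1; 0 0 1]
T5·…·T1 = [1 1/2 -2; 0 1 1; 0 0 1]
det M = 1; M⁻¹ = [1 -1/2 5/2; 0 1 -1; 0 0 1]
M⁻¹ · (-19/10, -4/5)ᵀ = (1, -9/5)ᵀ

p = (1, -9/5)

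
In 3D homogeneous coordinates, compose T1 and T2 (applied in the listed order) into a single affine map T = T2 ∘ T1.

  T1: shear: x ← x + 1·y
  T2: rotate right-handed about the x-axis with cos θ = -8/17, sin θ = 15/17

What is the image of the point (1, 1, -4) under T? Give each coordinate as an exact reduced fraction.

T(p) = (2, 52/17, 47/17)

T1 shear: x ← x + 1·y: (1, 1, -4) → (2, 1, -4)
T2 rotate right-handed about the x-axis with cos θ = -8/17, sin θ = 15/17: (2, 1, -4) → (2, 52/17, 47/17)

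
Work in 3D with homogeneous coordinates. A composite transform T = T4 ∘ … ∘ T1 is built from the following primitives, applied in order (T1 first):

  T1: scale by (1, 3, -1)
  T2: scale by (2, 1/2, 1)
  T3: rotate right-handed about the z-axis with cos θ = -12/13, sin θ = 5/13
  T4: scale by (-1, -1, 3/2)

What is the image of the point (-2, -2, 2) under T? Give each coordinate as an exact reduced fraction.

T1 scale by (1, 3, -1): (-2, -2, 2) → (-2, -6, -2)
T2 scale by (2, 1/2, 1): (-2, -6, -2) → (-4, -3, -2)
T3 rotate right-handed about the z-axis with cos θ = -12/13, sin θ = 5/13: (-4, -3, -2) → (63/13, 16/13, -2)
T4 scale by (-1, -1, 3/2): (63/13, 16/13, -2) → (-63/13, -16/13, -3)

T(p) = (-63/13, -16/13, -3)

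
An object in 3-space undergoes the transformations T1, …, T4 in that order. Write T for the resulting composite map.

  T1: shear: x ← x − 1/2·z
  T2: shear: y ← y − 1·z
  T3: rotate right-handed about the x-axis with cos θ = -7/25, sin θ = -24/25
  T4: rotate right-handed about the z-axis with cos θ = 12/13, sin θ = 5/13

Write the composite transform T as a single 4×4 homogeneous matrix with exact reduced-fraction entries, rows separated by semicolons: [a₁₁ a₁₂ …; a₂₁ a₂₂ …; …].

T = [12/13 7/65 -61/65 0; 5/13 -84/325 619/650 0; 0 -24/25 17/25 0; 0 0 0 1]

T1 = [1 0 -1/2 0; 0 1 0 0; 0 0 1 0; 0 0 0 1]
T2·T1 = [1 0 -1/2 0; 0 1 -1 0; 0 0 1 0; 0 0 0 1]
T3·…·T1 = [1 0 -1/2 0; 0 -7/25 31/25 0; 0 -24/25 17/25 0; 0 0 0 1]
T4·…·T1 = [12/13 7/65 -61/65 0; 5/13 -84/325 619/650 0; 0 -24/25 17/25 0; 0 0 0 1]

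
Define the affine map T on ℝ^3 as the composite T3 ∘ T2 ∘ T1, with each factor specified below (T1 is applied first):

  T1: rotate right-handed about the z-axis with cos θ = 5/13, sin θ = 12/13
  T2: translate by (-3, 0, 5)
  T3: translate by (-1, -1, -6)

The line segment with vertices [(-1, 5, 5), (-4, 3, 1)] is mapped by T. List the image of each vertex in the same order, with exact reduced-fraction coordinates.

image vertices: (-9, 0, 4), (-108/13, -46/13, 0)

T1 rotate right-handed about the z-axis with cos θ = 5/13, sin θ = 12/13: (-1, 5, 5) → (-5, 1, 5); (-4, 3, 1) → (-56/13, -33/13, 1)
T2 translate by (-3, 0, 5): (-5, 1, 5) → (-8, 1, 10); (-56/13, -33/13, 1) → (-95/13, -33/13, 6)
T3 translate by (-1, -1, -6): (-8, 1, 10) → (-9, 0, 4); (-95/13, -33/13, 6) → (-108/13, -46/13, 0)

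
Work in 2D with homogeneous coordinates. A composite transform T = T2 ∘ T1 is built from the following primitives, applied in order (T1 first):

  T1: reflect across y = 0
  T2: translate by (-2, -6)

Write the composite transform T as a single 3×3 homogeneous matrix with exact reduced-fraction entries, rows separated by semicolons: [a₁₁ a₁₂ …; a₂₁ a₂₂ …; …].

T = [1 0 -2; 0 -1 -6; 0 0 1]

T1 = [1 0 0; 0 -1 0; 0 0 1]
T2·T1 = [1 0 -2; 0 -1 -6; 0 0 1]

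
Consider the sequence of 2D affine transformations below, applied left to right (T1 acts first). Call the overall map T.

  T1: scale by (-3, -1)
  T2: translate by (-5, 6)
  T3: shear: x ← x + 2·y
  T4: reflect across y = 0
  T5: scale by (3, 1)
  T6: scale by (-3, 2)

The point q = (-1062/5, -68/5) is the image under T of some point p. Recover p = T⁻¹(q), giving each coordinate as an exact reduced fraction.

T1 = [-3 0 0; 0 -1 0; 0 0 1]
T2·T1 = [-3 0 -5; 0 -1 6; 0 0 1]
T3·…·T1 = [-3 -2 7; 0 -1 6; 0 0 1]
T4·…·T1 = [-3 -2 7; 0 1 -6; 0 0 1]
T5·…·T1 = [-9 -6 21; 0 1 -6; 0 0 1]
T6·…·T1 = [27 18 -63; 0 2 -12; 0 0 1]
det M = 54; M⁻¹ = [1/27 -1/3 -5/3; 0 1/2 6; 0 0 1]
M⁻¹ · (-1062/5, -68/5)ᵀ = (-5, -4/5)ᵀ

p = (-5, -4/5)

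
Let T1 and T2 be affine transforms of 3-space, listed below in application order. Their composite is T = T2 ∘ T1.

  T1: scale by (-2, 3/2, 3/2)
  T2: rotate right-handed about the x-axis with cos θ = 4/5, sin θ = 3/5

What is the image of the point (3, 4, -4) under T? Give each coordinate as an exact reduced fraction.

T(p) = (-6, 42/5, -6/5)

T1 scale by (-2, 3/2, 3/2): (3, 4, -4) → (-6, 6, -6)
T2 rotate right-handed about the x-axis with cos θ = 4/5, sin θ = 3/5: (-6, 6, -6) → (-6, 42/5, -6/5)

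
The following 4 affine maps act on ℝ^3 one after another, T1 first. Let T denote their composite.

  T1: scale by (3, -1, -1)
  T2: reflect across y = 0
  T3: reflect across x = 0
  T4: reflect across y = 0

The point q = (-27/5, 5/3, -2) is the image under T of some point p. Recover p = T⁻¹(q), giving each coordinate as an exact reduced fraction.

p = (9/5, -5/3, 2)

T1 = [3 0 0 0; 0 -1 0 0; 0 0 -1 0; 0 0 0 1]
T2·T1 = [3 0 0 0; 0 1 0 0; 0 0 -1 0; 0 0 0 1]
T3·…·T1 = [-3 0 0 0; 0 1 0 0; 0 0 -1 0; 0 0 0 1]
T4·…·T1 = [-3 0 0 0; 0 -1 0 0; 0 0 -1 0; 0 0 0 1]
det M = -3; M⁻¹ = [-1/3 0 0 0; 0 -1 0 0; 0 0 -1 0; 0 0 0 1]
M⁻¹ · (-27/5, 5/3, -2)ᵀ = (9/5, -5/3, 2)ᵀ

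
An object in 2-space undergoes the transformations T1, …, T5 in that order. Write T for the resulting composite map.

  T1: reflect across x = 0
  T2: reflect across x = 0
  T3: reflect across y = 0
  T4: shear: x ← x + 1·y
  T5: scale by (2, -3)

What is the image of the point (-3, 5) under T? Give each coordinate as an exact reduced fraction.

T(p) = (-16, 15)

T1 reflect across x = 0: (-3, 5) → (3, 5)
T2 reflect across x = 0: (3, 5) → (-3, 5)
T3 reflect across y = 0: (-3, 5) → (-3, -5)
T4 shear: x ← x + 1·y: (-3, -5) → (-8, -5)
T5 scale by (2, -3): (-8, -5) → (-16, 15)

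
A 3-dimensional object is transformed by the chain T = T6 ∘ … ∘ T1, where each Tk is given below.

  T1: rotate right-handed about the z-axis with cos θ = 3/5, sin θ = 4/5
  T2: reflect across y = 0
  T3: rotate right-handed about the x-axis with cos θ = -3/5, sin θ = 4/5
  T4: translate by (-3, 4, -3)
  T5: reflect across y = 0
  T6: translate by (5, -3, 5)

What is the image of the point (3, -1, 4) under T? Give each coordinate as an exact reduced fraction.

T1 rotate right-handed about the z-axis with cos θ = 3/5, sin θ = 4/5: (3, -1, 4) → (13/5, 9/5, 4)
T2 reflect across y = 0: (13/5, 9/5, 4) → (13/5, -9/5, 4)
T3 rotate right-handed about the x-axis with cos θ = -3/5, sin θ = 4/5: (13/5, -9/5, 4) → (13/5, -53/25, -96/25)
T4 translate by (-3, 4, -3): (13/5, -53/25, -96/25) → (-2/5, 47/25, -171/25)
T5 reflect across y = 0: (-2/5, 47/25, -171/25) → (-2/5, -47/25, -171/25)
T6 translate by (5, -3, 5): (-2/5, -47/25, -171/25) → (23/5, -122/25, -46/25)

T(p) = (23/5, -122/25, -46/25)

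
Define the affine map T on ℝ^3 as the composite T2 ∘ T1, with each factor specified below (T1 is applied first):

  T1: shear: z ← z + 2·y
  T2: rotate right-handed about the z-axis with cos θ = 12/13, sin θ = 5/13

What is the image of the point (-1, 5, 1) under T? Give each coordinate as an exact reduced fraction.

T1 shear: z ← z + 2·y: (-1, 5, 1) → (-1, 5, 11)
T2 rotate right-handed about the z-axis with cos θ = 12/13, sin θ = 5/13: (-1, 5, 11) → (-37/13, 55/13, 11)

T(p) = (-37/13, 55/13, 11)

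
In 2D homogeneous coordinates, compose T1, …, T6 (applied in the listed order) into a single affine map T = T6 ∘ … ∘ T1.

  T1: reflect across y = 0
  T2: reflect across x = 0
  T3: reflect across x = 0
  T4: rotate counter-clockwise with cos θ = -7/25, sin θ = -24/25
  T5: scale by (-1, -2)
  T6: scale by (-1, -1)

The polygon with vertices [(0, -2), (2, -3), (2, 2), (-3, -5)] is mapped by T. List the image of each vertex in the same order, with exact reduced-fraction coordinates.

image vertices: (48/25, -28/25), (58/25, -138/25), (-62/25, -68/25), (141/25, 74/25)

T1 reflect across y = 0: (0, -2) → (0, 2); (2, -3) → (2, 3); (2, 2) → (2, -2); (-3, -5) → (-3, 5)
T2 reflect across x = 0: (0, 2) → (0, 2); (2, 3) → (-2, 3); (2, -2) → (-2, -2); (-3, 5) → (3, 5)
T3 reflect across x = 0: (0, 2) → (0, 2); (-2, 3) → (2, 3); (-2, -2) → (2, -2); (3, 5) → (-3, 5)
T4 rotate counter-clockwise with cos θ = -7/25, sin θ = -24/25: (0, 2) → (48/25, -14/25); (2, 3) → (58/25, -69/25); (2, -2) → (-62/25, -34/25); (-3, 5) → (141/25, 37/25)
T5 scale by (-1, -2): (48/25, -14/25) → (-48/25, 28/25); (58/25, -69/25) → (-58/25, 138/25); (-62/25, -34/25) → (62/25, 68/25); (141/25, 37/25) → (-141/25, -74/25)
T6 scale by (-1, -1): (-48/25, 28/25) → (48/25, -28/25); (-58/25, 138/25) → (58/25, -138/25); (62/25, 68/25) → (-62/25, -68/25); (-141/25, -74/25) → (141/25, 74/25)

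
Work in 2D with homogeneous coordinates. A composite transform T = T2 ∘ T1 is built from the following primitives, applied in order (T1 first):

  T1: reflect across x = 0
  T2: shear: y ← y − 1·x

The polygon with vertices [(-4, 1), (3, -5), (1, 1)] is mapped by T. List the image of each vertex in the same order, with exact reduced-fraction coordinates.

T1 reflect across x = 0: (-4, 1) → (4, 1); (3, -5) → (-3, -5); (1, 1) → (-1, 1)
T2 shear: y ← y − 1·x: (4, 1) → (4, -3); (-3, -5) → (-3, -2); (-1, 1) → (-1, 2)

image vertices: (4, -3), (-3, -2), (-1, 2)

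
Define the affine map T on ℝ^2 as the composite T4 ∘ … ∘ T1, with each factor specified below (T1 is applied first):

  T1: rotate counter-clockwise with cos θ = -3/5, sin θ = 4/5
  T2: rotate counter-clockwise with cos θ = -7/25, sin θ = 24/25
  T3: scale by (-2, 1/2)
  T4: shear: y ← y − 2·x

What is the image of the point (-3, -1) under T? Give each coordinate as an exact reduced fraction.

T(p) = (-2, 11/2)

T1 rotate counter-clockwise with cos θ = -3/5, sin θ = 4/5: (-3, -1) → (13/5, -9/5)
T2 rotate counter-clockwise with cos θ = -7/25, sin θ = 24/25: (13/5, -9/5) → (1, 3)
T3 scale by (-2, 1/2): (1, 3) → (-2, 3/2)
T4 shear: y ← y − 2·x: (-2, 3/2) → (-2, 11/2)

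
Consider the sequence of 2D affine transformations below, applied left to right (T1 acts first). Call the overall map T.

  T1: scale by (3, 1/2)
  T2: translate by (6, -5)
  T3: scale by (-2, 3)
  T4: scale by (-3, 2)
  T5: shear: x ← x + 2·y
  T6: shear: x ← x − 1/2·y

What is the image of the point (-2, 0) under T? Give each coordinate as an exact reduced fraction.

T(p) = (-45, -30)

T1 scale by (3, 1/2): (-2, 0) → (-6, 0)
T2 translate by (6, -5): (-6, 0) → (0, -5)
T3 scale by (-2, 3): (0, -5) → (0, -15)
T4 scale by (-3, 2): (0, -15) → (0, -30)
T5 shear: x ← x + 2·y: (0, -30) → (-60, -30)
T6 shear: x ← x − 1/2·y: (-60, -30) → (-45, -30)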